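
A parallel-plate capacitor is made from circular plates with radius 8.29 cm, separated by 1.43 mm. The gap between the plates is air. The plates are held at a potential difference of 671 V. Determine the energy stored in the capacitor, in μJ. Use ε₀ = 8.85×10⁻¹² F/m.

30.1 μJ

A = π(8.29 cm)² = 2.16×10⁻² m².
C = ε₀A/d = 8.85×10⁻¹² × 2.16×10⁻² / 1.43×10⁻³ = 1.34×10⁻¹⁰ F.
U = ½CV² = ½ × 1.34×10⁻¹⁰ × (671)² = 3.01×10⁻⁵ J.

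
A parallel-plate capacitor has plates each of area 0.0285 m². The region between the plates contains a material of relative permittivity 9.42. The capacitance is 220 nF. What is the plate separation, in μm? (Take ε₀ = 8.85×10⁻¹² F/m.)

10.8 μm

d = κε₀A/C = 9.42 × 8.85×10⁻¹² × 2.85×10⁻² / 2.20×10⁻⁷ = 1.08×10⁻⁵ m.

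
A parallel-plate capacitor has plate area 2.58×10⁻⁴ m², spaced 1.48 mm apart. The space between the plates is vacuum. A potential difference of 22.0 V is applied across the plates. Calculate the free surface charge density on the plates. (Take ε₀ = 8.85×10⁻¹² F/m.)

C = ε₀A/d = 8.85×10⁻¹² × 2.58×10⁻⁴ / 1.48×10⁻³ = 1.54×10⁻¹² F.
σ = Q/A = CV/A = 1.54×10⁻¹² × 22.0 / 2.58×10⁻⁴ = 1.32×10⁻⁷ C/m².

132 nC/m²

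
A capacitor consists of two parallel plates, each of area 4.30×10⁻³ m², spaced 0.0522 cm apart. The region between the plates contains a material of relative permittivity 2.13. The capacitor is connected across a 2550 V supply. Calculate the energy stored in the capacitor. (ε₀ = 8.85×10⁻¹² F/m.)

U ≈ 0.505 mJ

C = κε₀A/d = 2.13 × 8.85×10⁻¹² × 4.30×10⁻³ / 5.22×10⁻⁴ = 1.55×10⁻¹⁰ F.
U = ½CV² = ½ × 1.55×10⁻¹⁰ × (2550)² = 5.05×10⁻⁴ J.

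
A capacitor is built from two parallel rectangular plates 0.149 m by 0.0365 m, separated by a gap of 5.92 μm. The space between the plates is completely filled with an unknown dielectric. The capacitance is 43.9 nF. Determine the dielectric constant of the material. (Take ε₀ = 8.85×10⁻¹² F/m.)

κ ≈ 5.40

A = 0.149 × 0.0365 m² = 5.44×10⁻³ m².
κ = Cd/(ε₀A) = 4.39×10⁻⁸ × 5.92×10⁻⁶ / (8.85×10⁻¹² × 5.44×10⁻³) = 5.40.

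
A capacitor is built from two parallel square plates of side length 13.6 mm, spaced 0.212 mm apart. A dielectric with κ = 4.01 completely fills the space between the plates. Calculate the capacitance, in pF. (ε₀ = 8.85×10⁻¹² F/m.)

31.0 pF

A = (13.6 mm)² = 1.85×10⁻⁴ m².
C = κε₀A/d = 4.01 × 8.85×10⁻¹² × 1.85×10⁻⁴ / 2.12×10⁻⁴ = 3.10×10⁻¹¹ F.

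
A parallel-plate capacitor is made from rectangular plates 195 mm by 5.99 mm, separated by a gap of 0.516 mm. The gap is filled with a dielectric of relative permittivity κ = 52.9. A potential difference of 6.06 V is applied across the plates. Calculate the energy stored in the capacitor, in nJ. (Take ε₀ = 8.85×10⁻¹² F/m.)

A = 195 × 5.99 mm² = 1.17×10⁻³ m².
C = κε₀A/d = 52.9 × 8.85×10⁻¹² × 1.17×10⁻³ / 5.16×10⁻⁴ = 1.06×10⁻⁹ F.
U = ½CV² = ½ × 1.06×10⁻⁹ × (6.06)² = 1.95×10⁻⁸ J.

19.5 nJ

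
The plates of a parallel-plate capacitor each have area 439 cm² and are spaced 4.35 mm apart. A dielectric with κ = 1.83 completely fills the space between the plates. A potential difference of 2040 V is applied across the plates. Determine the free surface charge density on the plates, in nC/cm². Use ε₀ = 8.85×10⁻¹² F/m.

A = 439 cm² = 4.39×10⁻² m².
C = κε₀A/d = 1.83 × 8.85×10⁻¹² × 4.39×10⁻² / 4.35×10⁻³ = 1.63×10⁻¹⁰ F.
σ = Q/A = CV/A = 1.63×10⁻¹⁰ × 2040 / 4.39×10⁻² = 7.60×10⁻⁶ C/m².

0.760 nC/cm²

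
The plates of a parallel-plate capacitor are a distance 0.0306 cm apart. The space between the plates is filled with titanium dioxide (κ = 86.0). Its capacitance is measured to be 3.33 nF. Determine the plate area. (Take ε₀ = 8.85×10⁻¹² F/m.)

13.4 cm²

A = Cd/(κε₀) = 3.33×10⁻⁹ × 3.06×10⁻⁴ / (86.0 × 8.85×10⁻¹²) = 1.34×10⁻³ m².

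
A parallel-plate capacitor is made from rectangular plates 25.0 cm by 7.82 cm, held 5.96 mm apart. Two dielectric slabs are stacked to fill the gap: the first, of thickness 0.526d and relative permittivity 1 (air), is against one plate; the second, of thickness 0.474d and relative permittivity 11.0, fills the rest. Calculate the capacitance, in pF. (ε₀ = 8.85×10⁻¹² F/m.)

A = 25.0 × 7.82 cm² = 1.96×10⁻² m².
Stacked slabs ⇒ two capacitors in series, each with the full plate area.
C₁ = κ₁ε₀A/d₁ = 1.00 × 8.85×10⁻¹² × 1.96×10⁻² / 3.13×10⁻³ = 5.52×10⁻¹¹ F.
C₂ = κ₂ε₀A/d₂ = 11.0 × 8.85×10⁻¹² × 1.96×10⁻² / 2.83×10⁻³ = 6.74×10⁻¹⁰ F.
C = (1/C₁ + 1/C₂)⁻¹ = 5.10×10⁻¹¹ F.

C ≈ 51.0 pF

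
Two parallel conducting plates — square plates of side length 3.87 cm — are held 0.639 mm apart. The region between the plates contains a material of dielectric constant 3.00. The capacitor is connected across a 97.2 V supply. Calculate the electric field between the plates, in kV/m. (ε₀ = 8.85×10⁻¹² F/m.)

E = V/d = 97.2 / 6.39×10⁻⁴ = 1.52×10⁵ V/m.

152 kV/m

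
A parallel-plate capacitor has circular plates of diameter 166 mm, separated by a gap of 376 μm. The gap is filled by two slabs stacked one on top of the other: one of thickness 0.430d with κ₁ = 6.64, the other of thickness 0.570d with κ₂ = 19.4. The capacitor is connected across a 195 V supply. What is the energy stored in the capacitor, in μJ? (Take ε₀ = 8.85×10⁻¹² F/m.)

103 μJ

A = π(166/2 mm)² = 2.16×10⁻² m².
Stacked slabs ⇒ two capacitors in series, each with the full plate area.
C₁ = κ₁ε₀A/d₁ = 6.64 × 8.85×10⁻¹² × 2.16×10⁻² / 1.62×10⁻⁴ = 7.87×10⁻⁹ F.
C₂ = κ₂ε₀A/d₂ = 19.4 × 8.85×10⁻¹² × 2.16×10⁻² / 2.14×10⁻⁴ = 1.73×10⁻⁸ F.
C = (1/C₁ + 1/C₂)⁻¹ = 5.41×10⁻⁹ F.
U = ½CV² = ½ × 5.41×10⁻⁹ × (195)² = 1.03×10⁻⁴ J.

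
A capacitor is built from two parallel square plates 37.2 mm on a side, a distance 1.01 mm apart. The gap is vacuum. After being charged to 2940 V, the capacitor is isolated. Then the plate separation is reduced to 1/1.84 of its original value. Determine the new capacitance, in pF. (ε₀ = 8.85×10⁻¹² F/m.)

22.3 pF

A = (37.2 mm)² = 1.38×10⁻³ m².
Initially C₁ = ε₀A/d = 8.85×10⁻¹² × 1.38×10⁻³ / 1.01×10⁻³ = 1.21×10⁻¹¹ F.
C = ε₀A/d scales as 1/d, so C₂/C₁ = d₁/d₂ = 1.84.
C₂ = 1.84 × 1.21×10⁻¹¹ = 2.23×10⁻¹¹ F.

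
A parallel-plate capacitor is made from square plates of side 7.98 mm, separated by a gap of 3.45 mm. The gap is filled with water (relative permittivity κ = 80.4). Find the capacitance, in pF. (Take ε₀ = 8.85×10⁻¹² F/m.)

A = (7.98 mm)² = 6.37×10⁻⁵ m².
C = κε₀A/d = 80.4 × 8.85×10⁻¹² × 6.37×10⁻⁵ / 3.45×10⁻³ = 1.31×10⁻¹¹ F.

C ≈ 13.1 pF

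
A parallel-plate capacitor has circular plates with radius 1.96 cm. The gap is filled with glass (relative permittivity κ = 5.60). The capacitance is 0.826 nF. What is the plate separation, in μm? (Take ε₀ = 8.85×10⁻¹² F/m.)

A = π(1.96 cm)² = 1.21×10⁻³ m².
d = κε₀A/C = 5.60 × 8.85×10⁻¹² × 1.21×10⁻³ / 8.26×10⁻¹⁰ = 7.24×10⁻⁵ m.

72.4 μm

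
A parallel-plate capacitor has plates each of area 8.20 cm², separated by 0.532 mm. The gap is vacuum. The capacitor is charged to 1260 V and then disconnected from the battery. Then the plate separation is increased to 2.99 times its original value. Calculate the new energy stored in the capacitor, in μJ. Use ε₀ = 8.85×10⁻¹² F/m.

U ≈ 32.4 μJ

A = 8.20 cm² = 8.20×10⁻⁴ m².
Initially C₁ = ε₀A/d = 8.85×10⁻¹² × 8.20×10⁻⁴ / 5.32×10⁻⁴ = 1.36×10⁻¹¹ F.
U₁ = 1.08×10⁻⁵ J.
Isolated ⇒ Q is held fixed. C₂ = 0.334 C₁ and U = Q²/(2C), so U₂/U₁ = C₁/C₂ = 2.99.
U₂ = 2.99 × 1.08×10⁻⁵ = 3.24×10⁻⁵ J.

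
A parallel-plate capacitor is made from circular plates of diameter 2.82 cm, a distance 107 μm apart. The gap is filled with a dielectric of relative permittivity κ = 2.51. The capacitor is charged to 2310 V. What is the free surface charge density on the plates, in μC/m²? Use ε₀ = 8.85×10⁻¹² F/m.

A = π(2.82/2 cm)² = 6.25×10⁻⁴ m².
C = κε₀A/d = 2.51 × 8.85×10⁻¹² × 6.25×10⁻⁴ / 1.07×10⁻⁴ = 1.30×10⁻¹⁰ F.
σ = Q/A = CV/A = 1.30×10⁻¹⁰ × 2310 / 6.25×10⁻⁴ = 4.80×10⁻⁴ C/m².

480 μC/m²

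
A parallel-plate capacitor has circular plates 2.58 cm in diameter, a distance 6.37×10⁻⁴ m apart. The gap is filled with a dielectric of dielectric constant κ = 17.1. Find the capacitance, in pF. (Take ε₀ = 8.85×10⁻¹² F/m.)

C ≈ 124 pF

A = π(2.58/2 cm)² = 5.23×10⁻⁴ m².
C = κε₀A/d = 17.1 × 8.85×10⁻¹² × 5.23×10⁻⁴ / 6.37×10⁻⁴ = 1.24×10⁻¹⁰ F.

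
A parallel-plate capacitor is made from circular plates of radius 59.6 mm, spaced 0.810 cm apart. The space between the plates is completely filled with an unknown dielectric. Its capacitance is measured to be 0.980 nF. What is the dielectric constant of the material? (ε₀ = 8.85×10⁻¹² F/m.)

A = π(59.6 mm)² = 1.12×10⁻² m².
κ = Cd/(ε₀A) = 9.80×10⁻¹⁰ × 8.10×10⁻³ / (8.85×10⁻¹² × 1.12×10⁻²) = 80.4.

κ ≈ 80.4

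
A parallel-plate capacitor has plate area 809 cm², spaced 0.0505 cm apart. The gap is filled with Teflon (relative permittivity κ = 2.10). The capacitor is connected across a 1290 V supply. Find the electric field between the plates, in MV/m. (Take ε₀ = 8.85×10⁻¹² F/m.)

E = V/d = 1290 / 5.05×10⁻⁴ = 2.55×10⁶ V/m.

E ≈ 2.55 MV/m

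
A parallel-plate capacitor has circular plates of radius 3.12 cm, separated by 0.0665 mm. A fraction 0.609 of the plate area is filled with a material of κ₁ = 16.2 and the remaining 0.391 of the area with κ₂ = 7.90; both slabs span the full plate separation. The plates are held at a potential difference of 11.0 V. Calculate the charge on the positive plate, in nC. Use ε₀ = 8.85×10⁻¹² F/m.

A = π(3.12 cm)² = 3.06×10⁻³ m².
Side-by-side slabs ⇒ two capacitors in parallel, each spanning the full gap.
C₁ = κ₁ε₀A₁/d = 16.2 × 8.85×10⁻¹² × 1.86×10⁻³ / 6.65×10⁻⁵ = 4.02×10⁻⁹ F.
C₂ = κ₂ε₀A₂/d = 7.90 × 8.85×10⁻¹² × 1.20×10⁻³ / 6.65×10⁻⁵ = 1.26×10⁻⁹ F.
C = C₁ + C₂ = 5.27×10⁻⁹ F.
Q = CV = 5.27×10⁻⁹ × 11.0 = 5.80×10⁻⁸ C.

Q ≈ 58.0 nC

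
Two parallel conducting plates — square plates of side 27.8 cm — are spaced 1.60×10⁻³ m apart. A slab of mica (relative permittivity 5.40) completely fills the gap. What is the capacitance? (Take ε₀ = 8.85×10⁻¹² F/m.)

C ≈ 2.31 nF

A = (27.8 cm)² = 7.73×10⁻² m².
C = κε₀A/d = 5.40 × 8.85×10⁻¹² × 7.73×10⁻² / 1.60×10⁻³ = 2.31×10⁻⁹ F.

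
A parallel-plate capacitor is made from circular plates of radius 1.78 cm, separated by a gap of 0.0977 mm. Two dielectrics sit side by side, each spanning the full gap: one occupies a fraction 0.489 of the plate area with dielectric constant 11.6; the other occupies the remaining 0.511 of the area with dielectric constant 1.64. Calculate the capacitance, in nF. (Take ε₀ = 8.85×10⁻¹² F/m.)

C ≈ 0.587 nF

A = π(1.78 cm)² = 9.95×10⁻⁴ m².
Side-by-side slabs ⇒ two capacitors in parallel, each spanning the full gap.
C₁ = κ₁ε₀A₁/d = 11.6 × 8.85×10⁻¹² × 4.87×10⁻⁴ / 9.77×10⁻⁵ = 5.11×10⁻¹⁰ F.
C₂ = κ₂ε₀A₂/d = 1.64 × 8.85×10⁻¹² × 5.09×10⁻⁴ / 9.77×10⁻⁵ = 7.56×10⁻¹¹ F.
C = C₁ + C₂ = 5.87×10⁻¹⁰ F.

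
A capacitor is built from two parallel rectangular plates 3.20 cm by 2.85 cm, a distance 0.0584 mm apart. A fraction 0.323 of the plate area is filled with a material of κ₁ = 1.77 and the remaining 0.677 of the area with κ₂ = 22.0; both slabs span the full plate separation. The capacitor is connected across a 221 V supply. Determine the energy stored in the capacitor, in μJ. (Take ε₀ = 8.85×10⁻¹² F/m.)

U ≈ 52.2 μJ

A = 3.20 × 2.85 cm² = 9.12×10⁻⁴ m².
Side-by-side slabs ⇒ two capacitors in parallel, each spanning the full gap.
C₁ = κ₁ε₀A₁/d = 1.77 × 8.85×10⁻¹² × 2.95×10⁻⁴ / 5.84×10⁻⁵ = 7.90×10⁻¹¹ F.
C₂ = κ₂ε₀A₂/d = 22.0 × 8.85×10⁻¹² × 6.17×10⁻⁴ / 5.84×10⁻⁵ = 2.06×10⁻⁹ F.
C = C₁ + C₂ = 2.14×10⁻⁹ F.
U = ½CV² = ½ × 2.14×10⁻⁹ × (221)² = 5.22×10⁻⁵ J.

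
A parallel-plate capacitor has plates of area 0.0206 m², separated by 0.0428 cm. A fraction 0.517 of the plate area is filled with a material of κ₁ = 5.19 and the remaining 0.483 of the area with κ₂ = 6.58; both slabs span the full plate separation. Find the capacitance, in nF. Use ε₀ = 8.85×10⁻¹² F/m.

Side-by-side slabs ⇒ two capacitors in parallel, each spanning the full gap.
C₁ = κ₁ε₀A₁/d = 5.19 × 8.85×10⁻¹² × 1.07×10⁻² / 4.28×10⁻⁴ = 1.14×10⁻⁹ F.
C₂ = κ₂ε₀A₂/d = 6.58 × 8.85×10⁻¹² × 9.95×10⁻³ / 4.28×10⁻⁴ = 1.35×10⁻⁹ F.
C = C₁ + C₂ = 2.50×10⁻⁹ F.

C ≈ 2.50 nF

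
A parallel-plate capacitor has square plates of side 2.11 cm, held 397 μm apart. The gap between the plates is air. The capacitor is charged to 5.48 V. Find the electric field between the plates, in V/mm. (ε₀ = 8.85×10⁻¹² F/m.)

E ≈ 13.8 V/mm

E = V/d = 5.48 / 3.97×10⁻⁴ = 1.38×10⁴ V/m.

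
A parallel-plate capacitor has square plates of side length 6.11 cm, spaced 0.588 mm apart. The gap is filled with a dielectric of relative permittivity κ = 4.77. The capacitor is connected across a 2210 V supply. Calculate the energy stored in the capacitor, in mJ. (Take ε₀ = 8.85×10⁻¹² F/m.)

A = (6.11 cm)² = 3.73×10⁻³ m².
C = κε₀A/d = 4.77 × 8.85×10⁻¹² × 3.73×10⁻³ / 5.88×10⁻⁴ = 2.68×10⁻¹⁰ F.
U = ½CV² = ½ × 2.68×10⁻¹⁰ × (2210)² = 6.55×10⁻⁴ J.

U ≈ 0.655 mJ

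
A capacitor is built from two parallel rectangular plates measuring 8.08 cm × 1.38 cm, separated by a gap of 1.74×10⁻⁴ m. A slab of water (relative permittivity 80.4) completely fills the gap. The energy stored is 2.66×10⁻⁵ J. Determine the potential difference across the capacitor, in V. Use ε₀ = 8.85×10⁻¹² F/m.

A = 8.08 × 1.38 cm² = 1.12×10⁻³ m².
C = κε₀A/d = 80.4 × 8.85×10⁻¹² × 1.12×10⁻³ / 1.74×10⁻⁴ = 4.56×10⁻⁹ F.
V = √(2U/C) = √(2 × 2.66×10⁻⁵ / 4.56×10⁻⁹) = 1.08×10² V.

108 V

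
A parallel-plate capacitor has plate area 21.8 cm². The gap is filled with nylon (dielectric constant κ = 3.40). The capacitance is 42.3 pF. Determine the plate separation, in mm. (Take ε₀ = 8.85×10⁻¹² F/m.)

A = 21.8 cm² = 2.18×10⁻³ m².
d = κε₀A/C = 3.40 × 8.85×10⁻¹² × 2.18×10⁻³ / 4.23×10⁻¹¹ = 1.55×10⁻³ m.

d ≈ 1.55 mm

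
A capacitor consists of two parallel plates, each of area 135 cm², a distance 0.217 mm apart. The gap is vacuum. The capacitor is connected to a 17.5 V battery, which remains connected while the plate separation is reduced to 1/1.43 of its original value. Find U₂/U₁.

1.43

Battery connected ⇒ V is held fixed.
C₂ = 1.43 C₁ and U = ½CV², so U₂/U₁ = C₂/C₁ = 1.43.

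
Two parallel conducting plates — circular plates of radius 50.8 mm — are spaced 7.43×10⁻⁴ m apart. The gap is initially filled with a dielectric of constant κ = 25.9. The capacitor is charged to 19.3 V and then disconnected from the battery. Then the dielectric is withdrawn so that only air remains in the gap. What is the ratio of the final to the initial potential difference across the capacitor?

25.9

Isolated ⇒ Q is held fixed.
C₂ = 0.0386 C₁ and V = Q/C, so V₂/V₁ = C₁/C₂ = 25.9.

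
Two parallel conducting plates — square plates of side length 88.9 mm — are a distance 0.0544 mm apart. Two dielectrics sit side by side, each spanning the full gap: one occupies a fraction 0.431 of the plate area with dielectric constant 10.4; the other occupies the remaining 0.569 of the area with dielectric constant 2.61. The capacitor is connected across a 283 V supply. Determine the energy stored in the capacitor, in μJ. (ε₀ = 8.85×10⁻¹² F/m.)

U ≈ 307 μJ

A = (88.9 mm)² = 7.90×10⁻³ m².
Side-by-side slabs ⇒ two capacitors in parallel, each spanning the full gap.
C₁ = κ₁ε₀A₁/d = 10.4 × 8.85×10⁻¹² × 3.41×10⁻³ / 5.44×10⁻⁵ = 5.76×10⁻⁹ F.
C₂ = κ₂ε₀A₂/d = 2.61 × 8.85×10⁻¹² × 4.50×10⁻³ / 5.44×10⁻⁵ = 1.91×10⁻⁹ F.
C = C₁ + C₂ = 7.67×10⁻⁹ F.
U = ½CV² = ½ × 7.67×10⁻⁹ × (283)² = 3.07×10⁻⁴ J.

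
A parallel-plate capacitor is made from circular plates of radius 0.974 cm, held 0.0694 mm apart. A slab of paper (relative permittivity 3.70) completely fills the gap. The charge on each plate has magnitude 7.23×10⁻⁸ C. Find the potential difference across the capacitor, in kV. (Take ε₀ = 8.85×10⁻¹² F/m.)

A = π(0.974 cm)² = 2.98×10⁻⁴ m².
C = κε₀A/d = 3.70 × 8.85×10⁻¹² × 2.98×10⁻⁴ / 6.94×10⁻⁵ = 1.41×10⁻¹⁰ F.
V = Q/C = 7.23×10⁻⁸ / 1.41×10⁻¹⁰ = 5.14×10² V.

0.514 kV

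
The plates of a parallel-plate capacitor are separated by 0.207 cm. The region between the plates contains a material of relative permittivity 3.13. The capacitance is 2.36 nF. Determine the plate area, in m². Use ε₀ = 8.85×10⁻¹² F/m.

A ≈ 0.176 m²

A = Cd/(κε₀) = 2.36×10⁻⁹ × 2.07×10⁻³ / (3.13 × 8.85×10⁻¹²) = 0.176 m².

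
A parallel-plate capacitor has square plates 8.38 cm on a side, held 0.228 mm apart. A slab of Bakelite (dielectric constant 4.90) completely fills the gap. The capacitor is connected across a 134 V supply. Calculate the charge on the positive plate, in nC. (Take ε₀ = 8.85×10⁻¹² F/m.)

179 nC

A = (8.38 cm)² = 7.02×10⁻³ m².
C = κε₀A/d = 4.90 × 8.85×10⁻¹² × 7.02×10⁻³ / 2.28×10⁻⁴ = 1.34×10⁻⁹ F.
Q = CV = 1.34×10⁻⁹ × 134 = 1.79×10⁻⁷ C.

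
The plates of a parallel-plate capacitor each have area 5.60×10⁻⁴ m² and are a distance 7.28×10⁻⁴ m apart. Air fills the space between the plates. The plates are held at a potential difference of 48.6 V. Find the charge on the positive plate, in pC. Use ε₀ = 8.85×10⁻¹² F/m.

C = ε₀A/d = 8.85×10⁻¹² × 5.60×10⁻⁴ / 7.28×10⁻⁴ = 6.81×10⁻¹² F.
Q = CV = 6.81×10⁻¹² × 48.6 = 3.31×10⁻¹⁰ C.

331 pC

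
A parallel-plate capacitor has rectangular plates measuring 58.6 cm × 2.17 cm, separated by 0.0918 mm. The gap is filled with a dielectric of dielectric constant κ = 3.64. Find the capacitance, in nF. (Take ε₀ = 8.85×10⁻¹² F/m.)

4.46 nF

A = 58.6 × 2.17 cm² = 1.27×10⁻² m².
C = κε₀A/d = 3.64 × 8.85×10⁻¹² × 1.27×10⁻² / 9.18×10⁻⁵ = 4.46×10⁻⁹ F.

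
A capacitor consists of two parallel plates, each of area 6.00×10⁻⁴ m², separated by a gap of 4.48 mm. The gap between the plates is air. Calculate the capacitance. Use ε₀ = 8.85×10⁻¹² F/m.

1.19 pF

C = ε₀A/d = 8.85×10⁻¹² × 6.00×10⁻⁴ / 4.48×10⁻³ = 1.19×10⁻¹² F.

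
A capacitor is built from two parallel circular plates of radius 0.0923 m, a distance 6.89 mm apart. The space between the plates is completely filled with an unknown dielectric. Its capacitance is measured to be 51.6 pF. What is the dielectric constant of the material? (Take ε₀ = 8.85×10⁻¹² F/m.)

A = π(0.0923 m)² = 2.68×10⁻² m².
κ = Cd/(ε₀A) = 5.16×10⁻¹¹ × 6.89×10⁻³ / (8.85×10⁻¹² × 2.68×10⁻²) = 1.50.

1.50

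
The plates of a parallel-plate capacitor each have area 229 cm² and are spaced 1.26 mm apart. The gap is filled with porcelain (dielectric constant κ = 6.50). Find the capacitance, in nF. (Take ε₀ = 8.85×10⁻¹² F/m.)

C ≈ 1.05 nF

A = 229 cm² = 2.29×10⁻² m².
C = κε₀A/d = 6.50 × 8.85×10⁻¹² × 2.29×10⁻² / 1.26×10⁻³ = 1.05×10⁻⁹ F.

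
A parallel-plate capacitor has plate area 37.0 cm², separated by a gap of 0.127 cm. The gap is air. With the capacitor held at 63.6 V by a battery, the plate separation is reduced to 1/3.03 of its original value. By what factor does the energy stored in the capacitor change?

Battery connected ⇒ V is held fixed.
C₂ = 3.03 C₁ and U = ½CV², so U₂/U₁ = C₂/C₁ = 3.03.

U₂/U₁ ≈ 3.03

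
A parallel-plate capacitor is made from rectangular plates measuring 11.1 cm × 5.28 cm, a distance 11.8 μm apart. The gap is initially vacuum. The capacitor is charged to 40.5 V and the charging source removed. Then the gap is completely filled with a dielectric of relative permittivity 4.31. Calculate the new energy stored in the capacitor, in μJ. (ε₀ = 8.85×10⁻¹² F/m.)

A = 11.1 × 5.28 cm² = 5.86×10⁻³ m².
Initially C₁ = ε₀A/d = 8.85×10⁻¹² × 5.86×10⁻³ / 1.18×10⁻⁵ = 4.40×10⁻⁹ F.
U₁ = 3.60×10⁻⁶ J.
Isolated ⇒ Q is held fixed. C₂ = 4.31 C₁ and U = Q²/(2C), so U₂/U₁ = C₁/C₂ = 0.232.
U₂ = 0.232 × 3.60×10⁻⁶ = 8.36×10⁻⁷ J.

0.836 μJ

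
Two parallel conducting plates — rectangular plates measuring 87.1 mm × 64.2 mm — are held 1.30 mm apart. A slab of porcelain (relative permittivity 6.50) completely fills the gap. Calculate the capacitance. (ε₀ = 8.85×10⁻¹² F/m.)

A = 87.1 × 64.2 mm² = 5.59×10⁻³ m².
C = κε₀A/d = 6.50 × 8.85×10⁻¹² × 5.59×10⁻³ / 1.30×10⁻³ = 2.47×10⁻¹⁰ F.

C ≈ 247 pF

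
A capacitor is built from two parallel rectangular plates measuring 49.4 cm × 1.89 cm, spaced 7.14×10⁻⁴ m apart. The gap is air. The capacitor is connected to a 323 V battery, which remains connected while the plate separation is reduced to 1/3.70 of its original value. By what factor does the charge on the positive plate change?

3.70

Battery connected ⇒ V is held fixed.
C₂ = 3.70 C₁ and Q = CV, so Q₂/Q₁ = C₂/C₁ = 3.70.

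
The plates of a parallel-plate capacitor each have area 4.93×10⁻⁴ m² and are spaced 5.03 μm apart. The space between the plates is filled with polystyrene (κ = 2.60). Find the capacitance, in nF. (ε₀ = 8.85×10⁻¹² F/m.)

C = κε₀A/d = 2.60 × 8.85×10⁻¹² × 4.93×10⁻⁴ / 5.03×10⁻⁶ = 2.26×10⁻⁹ F.

C ≈ 2.26 nF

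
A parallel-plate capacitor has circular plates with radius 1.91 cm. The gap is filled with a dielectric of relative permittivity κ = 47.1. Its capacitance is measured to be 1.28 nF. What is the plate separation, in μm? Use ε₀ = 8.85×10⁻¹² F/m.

A = π(1.91 cm)² = 1.15×10⁻³ m².
d = κε₀A/C = 47.1 × 8.85×10⁻¹² × 1.15×10⁻³ / 1.28×10⁻⁹ = 3.73×10⁻⁴ m.

d ≈ 373 μm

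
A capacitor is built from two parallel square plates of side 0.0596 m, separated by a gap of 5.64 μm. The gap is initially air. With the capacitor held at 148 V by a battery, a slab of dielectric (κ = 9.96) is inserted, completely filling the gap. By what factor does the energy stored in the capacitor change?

Battery connected ⇒ V is held fixed.
C₂ = 9.96 C₁ and U = ½CV², so U₂/U₁ = C₂/C₁ = 9.96.

9.96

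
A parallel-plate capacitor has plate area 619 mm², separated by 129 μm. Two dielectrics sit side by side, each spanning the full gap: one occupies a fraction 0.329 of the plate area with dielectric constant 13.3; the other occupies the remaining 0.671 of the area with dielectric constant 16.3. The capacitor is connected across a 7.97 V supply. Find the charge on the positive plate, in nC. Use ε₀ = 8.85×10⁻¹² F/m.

A = 619 mm² = 6.19×10⁻⁴ m².
Side-by-side slabs ⇒ two capacitors in parallel, each spanning the full gap.
C₁ = κ₁ε₀A₁/d = 13.3 × 8.85×10⁻¹² × 2.04×10⁻⁴ / 1.29×10⁻⁴ = 1.86×10⁻¹⁰ F.
C₂ = κ₂ε₀A₂/d = 16.3 × 8.85×10⁻¹² × 4.15×10⁻⁴ / 1.29×10⁻⁴ = 4.64×10⁻¹⁰ F.
C = C₁ + C₂ = 6.50×10⁻¹⁰ F.
Q = CV = 6.50×10⁻¹⁰ × 7.97 = 5.18×10⁻⁹ C.

5.18 nC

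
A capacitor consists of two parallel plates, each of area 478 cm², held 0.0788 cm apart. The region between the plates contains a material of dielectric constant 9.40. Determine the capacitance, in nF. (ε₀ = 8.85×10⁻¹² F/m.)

A = 478 cm² = 4.78×10⁻² m².
C = κε₀A/d = 9.40 × 8.85×10⁻¹² × 4.78×10⁻² / 7.88×10⁻⁴ = 5.05×10⁻⁹ F.

C ≈ 5.05 nF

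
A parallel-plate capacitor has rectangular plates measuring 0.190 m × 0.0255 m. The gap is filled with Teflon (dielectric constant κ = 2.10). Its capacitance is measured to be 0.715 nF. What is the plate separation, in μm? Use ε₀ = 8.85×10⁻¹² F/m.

A = 0.190 × 0.0255 m² = 4.84×10⁻³ m².
d = κε₀A/C = 2.10 × 8.85×10⁻¹² × 4.84×10⁻³ / 7.15×10⁻¹⁰ = 1.26×10⁻⁴ m.

d ≈ 126 μm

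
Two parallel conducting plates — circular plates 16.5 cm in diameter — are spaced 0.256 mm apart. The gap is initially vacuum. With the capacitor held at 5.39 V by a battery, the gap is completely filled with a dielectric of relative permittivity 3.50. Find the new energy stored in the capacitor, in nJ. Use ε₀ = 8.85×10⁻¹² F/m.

37.6 nJ

A = π(16.5/2 cm)² = 2.14×10⁻² m².
Initially C₁ = ε₀A/d = 8.85×10⁻¹² × 2.14×10⁻² / 2.56×10⁻⁴ = 7.39×10⁻¹⁰ F.
U₁ = 1.07×10⁻⁸ J.
Battery connected ⇒ V is held fixed. C₂ = 3.50 C₁ and U = ½CV², so U₂/U₁ = C₂/C₁ = 3.50.
U₂ = 3.50 × 1.07×10⁻⁸ = 3.76×10⁻⁸ J.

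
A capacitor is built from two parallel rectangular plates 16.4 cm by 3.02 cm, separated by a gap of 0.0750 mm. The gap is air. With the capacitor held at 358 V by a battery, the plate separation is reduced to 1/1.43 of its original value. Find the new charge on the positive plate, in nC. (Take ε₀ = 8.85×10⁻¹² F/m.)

A = 16.4 × 3.02 cm² = 4.95×10⁻³ m².
Initially C₁ = ε₀A/d = 8.85×10⁻¹² × 4.95×10⁻³ / 7.50×10⁻⁵ = 5.84×10⁻¹⁰ F.
Q₁ = 2.09×10⁻⁷ C.
Battery connected ⇒ V is held fixed. C₂ = 1.43 C₁ and Q = CV, so Q₂/Q₁ = C₂/C₁ = 1.43.
Q₂ = 1.43 × 2.09×10⁻⁷ = 2.99×10⁻⁷ C.

Q ≈ 299 nC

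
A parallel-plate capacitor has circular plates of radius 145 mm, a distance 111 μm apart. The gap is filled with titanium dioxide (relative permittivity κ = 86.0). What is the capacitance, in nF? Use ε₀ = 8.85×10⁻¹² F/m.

C ≈ 453 nF

A = π(145 mm)² = 6.61×10⁻² m².
C = κε₀A/d = 86.0 × 8.85×10⁻¹² × 6.61×10⁻² / 1.11×10⁻⁴ = 4.53×10⁻⁷ F.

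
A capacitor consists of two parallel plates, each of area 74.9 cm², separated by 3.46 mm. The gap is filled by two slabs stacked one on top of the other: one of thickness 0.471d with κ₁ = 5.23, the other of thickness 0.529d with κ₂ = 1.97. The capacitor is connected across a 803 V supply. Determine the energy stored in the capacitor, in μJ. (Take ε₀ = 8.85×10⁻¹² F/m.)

A = 74.9 cm² = 7.49×10⁻³ m².
Stacked slabs ⇒ two capacitors in series, each with the full plate area.
C₁ = κ₁ε₀A/d₁ = 5.23 × 8.85×10⁻¹² × 7.49×10⁻³ / 1.63×10⁻³ = 2.13×10⁻¹⁰ F.
C₂ = κ₂ε₀A/d₂ = 1.97 × 8.85×10⁻¹² × 7.49×10⁻³ / 1.83×10⁻³ = 7.13×10⁻¹¹ F.
C = (1/C₁ + 1/C₂)⁻¹ = 5.34×10⁻¹¹ F.
U = ½CV² = ½ × 5.34×10⁻¹¹ × (803)² = 1.72×10⁻⁵ J.

17.2 μJ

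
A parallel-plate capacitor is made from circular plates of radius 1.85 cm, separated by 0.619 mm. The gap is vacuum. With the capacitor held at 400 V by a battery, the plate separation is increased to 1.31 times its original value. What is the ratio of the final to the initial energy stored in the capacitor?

Battery connected ⇒ V is held fixed.
C₂ = 0.763 C₁ and U = ½CV², so U₂/U₁ = C₂/C₁ = 0.763.

U₂/U₁ ≈ 0.763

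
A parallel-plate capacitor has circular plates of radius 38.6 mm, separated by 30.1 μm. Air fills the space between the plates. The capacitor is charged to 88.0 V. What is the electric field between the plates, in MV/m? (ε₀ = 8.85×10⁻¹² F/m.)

E = V/d = 88.0 / 3.01×10⁻⁵ = 2.92×10⁶ V/m.

2.92 MV/m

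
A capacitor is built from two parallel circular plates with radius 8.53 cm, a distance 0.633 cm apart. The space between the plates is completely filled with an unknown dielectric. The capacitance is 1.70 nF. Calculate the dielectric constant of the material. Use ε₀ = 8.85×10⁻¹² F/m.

κ ≈ 53.2

A = π(8.53 cm)² = 2.29×10⁻² m².
κ = Cd/(ε₀A) = 1.70×10⁻⁹ × 6.33×10⁻³ / (8.85×10⁻¹² × 2.29×10⁻²) = 53.2.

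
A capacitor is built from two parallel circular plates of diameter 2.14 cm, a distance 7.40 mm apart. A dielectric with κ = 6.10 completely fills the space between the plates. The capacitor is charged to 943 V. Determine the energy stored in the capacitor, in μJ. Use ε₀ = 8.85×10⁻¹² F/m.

A = π(2.14/2 cm)² = 3.60×10⁻⁴ m².
C = κε₀A/d = 6.10 × 8.85×10⁻¹² × 3.60×10⁻⁴ / 7.40×10⁻³ = 2.62×10⁻¹² F.
U = ½CV² = ½ × 2.62×10⁻¹² × (943)² = 1.17×10⁻⁶ J.

1.17 μJ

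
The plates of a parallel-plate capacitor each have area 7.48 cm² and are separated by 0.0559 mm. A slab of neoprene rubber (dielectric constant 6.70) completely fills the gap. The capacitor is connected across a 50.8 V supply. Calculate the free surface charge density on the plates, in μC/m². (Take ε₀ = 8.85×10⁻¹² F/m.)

A = 7.48 cm² = 7.48×10⁻⁴ m².
C = κε₀A/d = 6.70 × 8.85×10⁻¹² × 7.48×10⁻⁴ / 5.59×10⁻⁵ = 7.93×10⁻¹⁰ F.
σ = Q/A = CV/A = 7.93×10⁻¹⁰ × 50.8 / 7.48×10⁻⁴ = 5.39×10⁻⁵ C/m².

σ ≈ 53.9 μC/m²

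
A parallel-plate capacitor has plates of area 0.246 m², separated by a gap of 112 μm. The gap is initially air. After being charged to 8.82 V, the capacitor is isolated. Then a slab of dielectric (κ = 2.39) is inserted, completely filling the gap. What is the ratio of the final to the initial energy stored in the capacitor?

0.418

Isolated ⇒ Q is held fixed.
C₂ = 2.39 C₁ and U = Q²/(2C), so U₂/U₁ = C₁/C₂ = 0.418.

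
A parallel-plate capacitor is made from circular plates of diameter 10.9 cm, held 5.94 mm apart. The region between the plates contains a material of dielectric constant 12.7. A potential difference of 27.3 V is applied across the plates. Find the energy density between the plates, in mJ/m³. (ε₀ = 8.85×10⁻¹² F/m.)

1.19 mJ/m³

E = V/d = 27.3 / 5.94×10⁻³ = 4.60×10³ V/m.
u = ½κε₀E² = ½ × 12.7 × 8.85×10⁻¹² × (4.60×10³)² = 1.19×10⁻³ J/m³.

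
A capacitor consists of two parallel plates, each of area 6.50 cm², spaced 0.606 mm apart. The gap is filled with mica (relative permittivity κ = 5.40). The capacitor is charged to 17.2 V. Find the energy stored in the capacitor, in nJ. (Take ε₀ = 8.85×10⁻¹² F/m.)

A = 6.50 cm² = 6.50×10⁻⁴ m².
C = κε₀A/d = 5.40 × 8.85×10⁻¹² × 6.50×10⁻⁴ / 6.06×10⁻⁴ = 5.13×10⁻¹¹ F.
U = ½CV² = ½ × 5.13×10⁻¹¹ × (17.2)² = 7.58×10⁻⁹ J.

U ≈ 7.58 nJ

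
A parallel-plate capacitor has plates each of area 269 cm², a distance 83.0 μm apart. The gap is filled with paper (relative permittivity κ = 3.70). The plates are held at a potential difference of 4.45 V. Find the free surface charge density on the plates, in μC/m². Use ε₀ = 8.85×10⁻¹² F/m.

σ ≈ 1.76 μC/m²

A = 269 cm² = 2.69×10⁻² m².
C = κε₀A/d = 3.70 × 8.85×10⁻¹² × 2.69×10⁻² / 8.30×10⁻⁵ = 1.06×10⁻⁸ F.
σ = Q/A = CV/A = 1.06×10⁻⁸ × 4.45 / 2.69×10⁻² = 1.76×10⁻⁶ C/m².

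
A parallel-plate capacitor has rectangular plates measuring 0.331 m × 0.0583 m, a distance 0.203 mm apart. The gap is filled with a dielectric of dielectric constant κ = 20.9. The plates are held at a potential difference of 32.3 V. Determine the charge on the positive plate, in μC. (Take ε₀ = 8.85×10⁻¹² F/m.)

Q ≈ 0.568 μC

A = 0.331 × 0.0583 m² = 1.93×10⁻² m².
C = κε₀A/d = 20.9 × 8.85×10⁻¹² × 1.93×10⁻² / 2.03×10⁻⁴ = 1.76×10⁻⁸ F.
Q = CV = 1.76×10⁻⁸ × 32.3 = 5.68×10⁻⁷ C.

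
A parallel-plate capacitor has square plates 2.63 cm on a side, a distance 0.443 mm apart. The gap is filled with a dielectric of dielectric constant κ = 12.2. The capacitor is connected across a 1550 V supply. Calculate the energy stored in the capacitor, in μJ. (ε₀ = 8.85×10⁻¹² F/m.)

203 μJ

A = (2.63 cm)² = 6.92×10⁻⁴ m².
C = κε₀A/d = 12.2 × 8.85×10⁻¹² × 6.92×10⁻⁴ / 4.43×10⁻⁴ = 1.69×10⁻¹⁰ F.
U = ½CV² = ½ × 1.69×10⁻¹⁰ × (1550)² = 2.03×10⁻⁴ J.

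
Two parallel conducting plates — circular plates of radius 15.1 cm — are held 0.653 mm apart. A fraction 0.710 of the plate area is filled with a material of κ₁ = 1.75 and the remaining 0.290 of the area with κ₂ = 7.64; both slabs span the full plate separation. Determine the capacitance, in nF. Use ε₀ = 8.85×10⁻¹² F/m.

C ≈ 3.36 nF

A = π(15.1 cm)² = 7.16×10⁻² m².
Side-by-side slabs ⇒ two capacitors in parallel, each spanning the full gap.
C₁ = κ₁ε₀A₁/d = 1.75 × 8.85×10⁻¹² × 5.09×10⁻² / 6.53×10⁻⁴ = 1.21×10⁻⁹ F.
C₂ = κ₂ε₀A₂/d = 7.64 × 8.85×10⁻¹² × 2.08×10⁻² / 6.53×10⁻⁴ = 2.15×10⁻⁹ F.
C = C₁ + C₂ = 3.36×10⁻⁹ F.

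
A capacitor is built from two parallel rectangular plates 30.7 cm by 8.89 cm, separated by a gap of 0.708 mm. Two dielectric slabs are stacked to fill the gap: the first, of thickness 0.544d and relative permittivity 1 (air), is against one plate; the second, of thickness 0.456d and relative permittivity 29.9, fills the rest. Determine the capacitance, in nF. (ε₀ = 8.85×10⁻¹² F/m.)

0.610 nF

A = 30.7 × 8.89 cm² = 2.73×10⁻² m².
Stacked slabs ⇒ two capacitors in series, each with the full plate area.
C₁ = κ₁ε₀A/d₁ = 1.00 × 8.85×10⁻¹² × 2.73×10⁻² / 3.85×10⁻⁴ = 6.27×10⁻¹⁰ F.
C₂ = κ₂ε₀A/d₂ = 29.9 × 8.85×10⁻¹² × 2.73×10⁻² / 3.23×10⁻⁴ = 2.24×10⁻⁸ F.
C = (1/C₁ + 1/C₂)⁻¹ = 6.10×10⁻¹⁰ F.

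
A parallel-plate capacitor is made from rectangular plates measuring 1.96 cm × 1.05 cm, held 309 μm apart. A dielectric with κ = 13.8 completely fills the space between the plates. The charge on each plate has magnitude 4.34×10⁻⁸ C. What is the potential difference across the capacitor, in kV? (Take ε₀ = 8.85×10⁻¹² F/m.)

V ≈ 0.534 kV

A = 1.96 × 1.05 cm² = 2.06×10⁻⁴ m².
C = κε₀A/d = 13.8 × 8.85×10⁻¹² × 2.06×10⁻⁴ / 3.09×10⁻⁴ = 8.13×10⁻¹¹ F.
V = Q/C = 4.34×10⁻⁸ / 8.13×10⁻¹¹ = 5.34×10² V.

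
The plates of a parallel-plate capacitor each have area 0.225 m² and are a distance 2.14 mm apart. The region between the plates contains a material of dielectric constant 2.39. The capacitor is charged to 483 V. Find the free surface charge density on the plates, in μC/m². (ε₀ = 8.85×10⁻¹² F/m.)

σ ≈ 4.77 μC/m²

C = κε₀A/d = 2.39 × 8.85×10⁻¹² × 0.225 / 2.14×10⁻³ = 2.22×10⁻⁹ F.
σ = Q/A = CV/A = 2.22×10⁻⁹ × 483 / 0.225 = 4.77×10⁻⁶ C/m².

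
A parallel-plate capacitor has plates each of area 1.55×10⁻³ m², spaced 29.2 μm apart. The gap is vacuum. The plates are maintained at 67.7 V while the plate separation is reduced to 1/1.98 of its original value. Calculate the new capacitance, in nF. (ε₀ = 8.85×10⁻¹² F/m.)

Initially C₁ = ε₀A/d = 8.85×10⁻¹² × 1.55×10⁻³ / 2.92×10⁻⁵ = 4.70×10⁻¹⁰ F.
C = ε₀A/d scales as 1/d, so C₂/C₁ = d₁/d₂ = 1.98.
C₂ = 1.98 × 4.70×10⁻¹⁰ = 9.30×10⁻¹⁰ F.

C ≈ 0.930 nF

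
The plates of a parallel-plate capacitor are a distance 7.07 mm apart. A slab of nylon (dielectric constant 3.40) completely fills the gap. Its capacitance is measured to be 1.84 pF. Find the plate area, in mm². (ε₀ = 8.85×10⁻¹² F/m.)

A ≈ 432 mm²

A = Cd/(κε₀) = 1.84×10⁻¹² × 7.07×10⁻³ / (3.40 × 8.85×10⁻¹²) = 4.32×10⁻⁴ m².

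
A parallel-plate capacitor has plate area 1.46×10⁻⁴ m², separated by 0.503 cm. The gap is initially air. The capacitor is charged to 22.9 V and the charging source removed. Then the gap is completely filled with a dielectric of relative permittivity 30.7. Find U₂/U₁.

Isolated ⇒ Q is held fixed.
C₂ = 30.7 C₁ and U = Q²/(2C), so U₂/U₁ = C₁/C₂ = 0.0326.

0.0326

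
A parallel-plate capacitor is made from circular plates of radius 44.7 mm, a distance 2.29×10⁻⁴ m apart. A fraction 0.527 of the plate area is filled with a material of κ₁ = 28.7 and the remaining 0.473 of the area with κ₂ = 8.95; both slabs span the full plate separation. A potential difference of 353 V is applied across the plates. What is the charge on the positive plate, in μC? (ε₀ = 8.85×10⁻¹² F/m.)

1.66 μC

A = π(44.7 mm)² = 6.28×10⁻³ m².
Side-by-side slabs ⇒ two capacitors in parallel, each spanning the full gap.
C₁ = κ₁ε₀A₁/d = 28.7 × 8.85×10⁻¹² × 3.31×10⁻³ / 2.29×10⁻⁴ = 3.67×10⁻⁹ F.
C₂ = κ₂ε₀A₂/d = 8.95 × 8.85×10⁻¹² × 2.97×10⁻³ / 2.29×10⁻⁴ = 1.03×10⁻⁹ F.
C = C₁ + C₂ = 4.70×10⁻⁹ F.
Q = CV = 4.70×10⁻⁹ × 353 = 1.66×10⁻⁶ C.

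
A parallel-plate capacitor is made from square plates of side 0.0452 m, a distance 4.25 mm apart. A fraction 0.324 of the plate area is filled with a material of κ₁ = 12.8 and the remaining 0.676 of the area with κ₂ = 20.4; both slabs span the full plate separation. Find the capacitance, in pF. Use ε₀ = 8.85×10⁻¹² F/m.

76.3 pF

A = (0.0452 m)² = 2.04×10⁻³ m².
Side-by-side slabs ⇒ two capacitors in parallel, each spanning the full gap.
C₁ = κ₁ε₀A₁/d = 12.8 × 8.85×10⁻¹² × 6.62×10⁻⁴ / 4.25×10⁻³ = 1.76×10⁻¹¹ F.
C₂ = κ₂ε₀A₂/d = 20.4 × 8.85×10⁻¹² × 1.38×10⁻³ / 4.25×10⁻³ = 5.87×10⁻¹¹ F.
C = C₁ + C₂ = 7.63×10⁻¹¹ F.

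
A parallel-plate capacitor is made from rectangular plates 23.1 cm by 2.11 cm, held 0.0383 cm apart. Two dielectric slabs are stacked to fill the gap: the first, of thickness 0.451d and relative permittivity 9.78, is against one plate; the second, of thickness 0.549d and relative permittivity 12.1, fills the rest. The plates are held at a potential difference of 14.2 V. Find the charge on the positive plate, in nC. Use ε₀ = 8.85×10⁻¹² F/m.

17.5 nC

A = 23.1 × 2.11 cm² = 4.87×10⁻³ m².
Stacked slabs ⇒ two capacitors in series, each with the full plate area.
C₁ = κ₁ε₀A/d₁ = 9.78 × 8.85×10⁻¹² × 4.87×10⁻³ / 1.73×10⁻⁴ = 2.44×10⁻⁹ F.
C₂ = κ₂ε₀A/d₂ = 12.1 × 8.85×10⁻¹² × 4.87×10⁻³ / 2.10×10⁻⁴ = 2.48×10⁻⁹ F.
C = (1/C₁ + 1/C₂)⁻¹ = 1.23×10⁻⁹ F.
Q = CV = 1.23×10⁻⁹ × 14.2 = 1.75×10⁻⁸ C.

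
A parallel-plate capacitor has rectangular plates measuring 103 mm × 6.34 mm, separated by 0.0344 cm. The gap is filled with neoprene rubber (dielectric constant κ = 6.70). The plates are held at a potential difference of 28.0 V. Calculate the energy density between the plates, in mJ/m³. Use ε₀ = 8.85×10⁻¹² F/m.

E = V/d = 28.0 / 3.44×10⁻⁴ = 8.14×10⁴ V/m.
u = ½κε₀E² = ½ × 6.70 × 8.85×10⁻¹² × (8.14×10⁴)² = 0.196 J/m³.

196 mJ/m³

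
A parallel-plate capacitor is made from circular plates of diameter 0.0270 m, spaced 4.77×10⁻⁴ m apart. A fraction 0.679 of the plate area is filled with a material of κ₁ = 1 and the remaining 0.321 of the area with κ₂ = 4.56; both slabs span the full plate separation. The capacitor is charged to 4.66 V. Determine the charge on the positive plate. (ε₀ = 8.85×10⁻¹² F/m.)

A = π(0.0270/2 m)² = 5.73×10⁻⁴ m².
Side-by-side slabs ⇒ two capacitors in parallel, each spanning the full gap.
C₁ = κ₁ε₀A₁/d = 1.00 × 8.85×10⁻¹² × 3.89×10⁻⁴ / 4.77×10⁻⁴ = 7.21×10⁻¹² F.
C₂ = κ₂ε₀A₂/d = 4.56 × 8.85×10⁻¹² × 1.84×10⁻⁴ / 4.77×10⁻⁴ = 1.55×10⁻¹¹ F.
C = C₁ + C₂ = 2.28×10⁻¹¹ F.
Q = CV = 2.28×10⁻¹¹ × 4.66 = 1.06×10⁻¹⁰ C.

106 pC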